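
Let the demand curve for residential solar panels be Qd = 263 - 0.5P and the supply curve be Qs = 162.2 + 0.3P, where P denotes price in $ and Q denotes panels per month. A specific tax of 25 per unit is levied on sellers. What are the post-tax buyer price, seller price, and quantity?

P_b = 135.375, P_s = 110.375, Q = 195.3125

Sellers keep P_s = P_b - 25 per unit, so supply in terms of the buyer price is Qs = 154.7 + 0.3P_b.
Set Qd = Qs: 263 - 0.5P_b = 154.7 + 0.3P_b, so 108.3 = 0.8P_b and P_b = 135.375.
So P_s = 110.375 and the quantity traded is Q = 263 - 0.5(135.375) = 195.3125.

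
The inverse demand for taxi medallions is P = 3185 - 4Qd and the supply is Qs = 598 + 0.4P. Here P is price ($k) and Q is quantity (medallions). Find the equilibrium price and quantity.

P* = 305, Q* = 720

Solving each curve for Q: Qd = 796.25 - 0.25P.
The market clears where 796.25 - 0.25P = 598 + 0.4P. Rearranging, 0.65P = 198.25, hence P* = 305.
Plugging P* into demand: Q* = 796.25 - 0.25(305) = 720.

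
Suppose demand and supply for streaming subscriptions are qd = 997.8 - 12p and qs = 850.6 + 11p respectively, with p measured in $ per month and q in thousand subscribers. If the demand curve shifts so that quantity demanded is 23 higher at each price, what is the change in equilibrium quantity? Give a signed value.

At equilibrium qd = qs, so 997.8 - 12p = 850.6 + 11p; collecting terms, 147.2 = 23p and p* = 6.4.
Plugging p* into demand: q* = 997.8 - 12(6.4) = 921.
After the shift, demand is qd = 1020.8 - 12p.
Re-solving, 23p = 170.2 gives p = 7.4 and q = 932.
Δq = 932 - 921 = 11.

Δq = 11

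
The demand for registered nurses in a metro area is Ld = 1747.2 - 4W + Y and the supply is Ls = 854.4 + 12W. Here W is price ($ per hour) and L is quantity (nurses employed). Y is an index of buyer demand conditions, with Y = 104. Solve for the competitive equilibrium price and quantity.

With Y = 104, demand is Ld = 1851.2 - 4W.
At equilibrium Ld = Ls, so 1851.2 - 4W = 854.4 + 12W; collecting terms, 996.8 = 16W and W* = 62.3.
Substitute back: L* = 1851.2 - 4(62.3) = 1602.

W* = 62.3, L* = 1602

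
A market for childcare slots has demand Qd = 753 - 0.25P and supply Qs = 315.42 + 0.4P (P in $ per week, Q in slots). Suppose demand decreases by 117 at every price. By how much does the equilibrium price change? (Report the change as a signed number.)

ΔP = -180

The market clears where 753 - 0.25P = 315.42 + 0.4P. Rearranging, 0.65P = 437.58, hence P* = 673.2.
Substitute back: Q* = 753 - 0.25(673.2) = 584.7.
After the shift, demand is Qd = 636 - 0.25P.
New equilibrium: 320.58 = 0.65P, so P = 493.2 and Q = 512.7.
ΔP = 493.2 - 673.2 = -180.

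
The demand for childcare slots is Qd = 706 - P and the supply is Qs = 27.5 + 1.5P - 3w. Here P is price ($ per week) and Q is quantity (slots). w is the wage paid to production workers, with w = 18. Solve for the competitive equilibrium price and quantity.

With w = 18, supply is Qs = -26.5 + 1.5P.
The market clears where 706 - P = -26.5 + 1.5P. Rearranging, 2.5P = 732.5, hence P* = 293.
Plugging P* into demand: Q* = 706 - 293 = 413.

P* = 293, Q* = 413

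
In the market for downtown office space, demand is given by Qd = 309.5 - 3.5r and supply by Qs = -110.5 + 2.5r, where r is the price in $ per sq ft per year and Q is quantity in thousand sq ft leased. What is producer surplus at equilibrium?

Producer surplus = 832.05

At equilibrium Qd = Qs, so 309.5 - 3.5r = -110.5 + 2.5r; collecting terms, 420 = 6r and r* = 70.
Then Q* = 309.5 - 3.5(70) = 64.5.
Supply choke price (Qs = 0): r = 44.2. Producer surplus = ½ × (70 - 44.2) × 64.5 = 832.05.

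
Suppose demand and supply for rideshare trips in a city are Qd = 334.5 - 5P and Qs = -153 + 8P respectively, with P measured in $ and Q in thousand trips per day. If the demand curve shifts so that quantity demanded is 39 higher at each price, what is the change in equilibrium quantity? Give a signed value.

Set Qd = Qs: 334.5 - 5P = -153 + 8P, so 487.5 = 13P and P* = 37.5.
Then Q* = 334.5 - 5(37.5) = 147.
After the shift, demand is Qd = 373.5 - 5P.
Re-solving, 13P = 526.5 gives P = 40.5 and Q = 171.
ΔQ = 171 - 147 = 24.

ΔQ = 24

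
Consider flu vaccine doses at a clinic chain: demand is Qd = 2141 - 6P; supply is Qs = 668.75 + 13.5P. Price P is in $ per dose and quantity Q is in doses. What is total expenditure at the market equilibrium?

Total expenditure = 127444

The market clears where 2141 - 6P = 668.75 + 13.5P. Rearranging, 19.5P = 1472.25, hence P* = 75.5.
Substitute back: Q* = 2141 - 6(75.5) = 1688.
Total expenditure = P* × Q* = 75.5 × 1688 = 127444.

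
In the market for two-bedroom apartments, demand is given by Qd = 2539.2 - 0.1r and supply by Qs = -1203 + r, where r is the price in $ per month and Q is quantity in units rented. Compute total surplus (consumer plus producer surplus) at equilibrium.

Total surplus = 26595805.5

At equilibrium Qd = Qs, so 2539.2 - 0.1r = -1203 + r; collecting terms, 3742.2 = 1.1r and r* = 3402.
Substitute back: Q* = 2539.2 - 0.1(3402) = 2199.
Demand choke price = 25392; supply choke price = 1203. CS = ½(25392 - 3402)(2199) = 24178005; PS = ½(3402 - 1203)(2199) = 2417800.5. Total surplus = 26595805.5.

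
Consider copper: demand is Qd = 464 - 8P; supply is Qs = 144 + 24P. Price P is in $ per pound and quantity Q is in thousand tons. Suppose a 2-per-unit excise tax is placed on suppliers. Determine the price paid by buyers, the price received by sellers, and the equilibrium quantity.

With a tax of 2 on suppliers, they supply based on the net price P_s = P_b - 2, so Qs = 96 + 24P_b.
Set Qd = Qs: 464 - 8P_b = 96 + 24P_b, so 368 = 32P_b and P_b = 11.5.
So P_s = 9.5 and the quantity traded is Q = 464 - 8(11.5) = 372.

P_b = 11.5, P_s = 9.5, Q = 372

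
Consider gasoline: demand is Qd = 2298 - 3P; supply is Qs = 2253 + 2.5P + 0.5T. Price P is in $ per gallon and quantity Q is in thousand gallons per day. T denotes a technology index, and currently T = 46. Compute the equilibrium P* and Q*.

P* = 4, Q* = 2286

With T = 46, supply is Qs = 2276 + 2.5P.
Set Qd = Qs: 2298 - 3P = 2276 + 2.5P, so 22 = 5.5P and P* = 4.
Substitute back: Q* = 2298 - 3(4) = 2286.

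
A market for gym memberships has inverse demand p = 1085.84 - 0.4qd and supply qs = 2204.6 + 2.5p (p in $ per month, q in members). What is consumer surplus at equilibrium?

Rewriting in direct form: qd = 2714.6 - 2.5p.
The market clears where 2714.6 - 2.5p = 2204.6 + 2.5p. Rearranging, 5p = 510, hence p* = 102.
From the demand curve, q* = 2714.6 - 2.5(102) = 2459.6.
Demand choke price (qd = 0): p = 2714.6/2.5 = 1085.84. Consumer surplus = ½ × (1085.84 - 102) × 2459.6 = 1209926.432.

Consumer surplus = 1209926.432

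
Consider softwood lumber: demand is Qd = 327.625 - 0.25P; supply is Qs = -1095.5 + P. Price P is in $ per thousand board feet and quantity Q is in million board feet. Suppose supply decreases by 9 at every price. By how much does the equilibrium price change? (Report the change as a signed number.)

ΔP = 7.2

Set Qd = Qs: 327.625 - 0.25P = -1095.5 + P, so 1423.125 = 1.25P and P* = 1138.5.
Then Q* = 327.625 - 0.25(1138.5) = 43.
After the shift, supply is Qs = -1104.5 + P.
The new intersection has 1432.125 = 1.25P, i.e. P = 1145.7, Q = 41.2.
ΔP = 1145.7 - 1138.5 = 7.2.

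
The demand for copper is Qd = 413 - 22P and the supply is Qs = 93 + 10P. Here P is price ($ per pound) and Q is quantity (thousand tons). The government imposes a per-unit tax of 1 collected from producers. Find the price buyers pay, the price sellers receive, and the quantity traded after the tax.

Producers keep P_s = P_b - 1 per unit, so supply in terms of the buyer price is Qs = 83 + 10P_b.
Set Qd = Qs: 413 - 22P_b = 83 + 10P_b, so 330 = 32P_b and P_b = 10.3125.
Then P_s = 10.3125 - 1 = 9.3125 and Q = 413 - 22(10.3125) = 186.125.

P_b = 10.3125, P_s = 9.3125, Q = 186.125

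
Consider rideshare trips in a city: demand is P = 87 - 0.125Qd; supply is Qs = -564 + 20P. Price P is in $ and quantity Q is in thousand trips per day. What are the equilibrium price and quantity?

P* = 45, Q* = 336

Solving each curve for Q: Qd = 696 - 8P.
Equating demand and supply, 696 - 8P = -564 + 20P gives 28P = 1260, so P* = 45.
Then Q* = 696 - 8(45) = 336.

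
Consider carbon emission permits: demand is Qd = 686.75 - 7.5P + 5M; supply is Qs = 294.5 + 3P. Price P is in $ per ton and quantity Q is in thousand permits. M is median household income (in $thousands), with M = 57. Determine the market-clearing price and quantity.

P* = 64.5, Q* = 488

With M = 57, demand is Qd = 971.75 - 7.5P.
Set Qd = Qs: 971.75 - 7.5P = 294.5 + 3P, so 677.25 = 10.5P and P* = 64.5.
Plugging P* into demand: Q* = 971.75 - 7.5(64.5) = 488.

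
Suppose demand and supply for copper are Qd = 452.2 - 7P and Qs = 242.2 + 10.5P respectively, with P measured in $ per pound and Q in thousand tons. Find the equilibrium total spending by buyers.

Equating demand and supply, 452.2 - 7P = 242.2 + 10.5P gives 17.5P = 210, so P* = 12.
Then Q* = 452.2 - 7(12) = 368.2.
Total spending by buyers = P* × Q* = 12 × 368.2 = 4418.4.

Total spending by buyers = 4418.4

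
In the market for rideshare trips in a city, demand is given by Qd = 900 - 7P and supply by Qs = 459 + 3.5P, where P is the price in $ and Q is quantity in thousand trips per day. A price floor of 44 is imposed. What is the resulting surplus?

At P = 44: Qd = 592 and Qs = 613.
Surplus = Qs - Qd = 613 - 592 = 21.

Surplus = 21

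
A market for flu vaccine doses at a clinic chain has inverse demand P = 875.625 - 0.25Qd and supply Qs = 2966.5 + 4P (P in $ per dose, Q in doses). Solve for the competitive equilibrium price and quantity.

Solving each curve for Q: Qd = 3502.5 - 4P.
At equilibrium Qd = Qs, so 3502.5 - 4P = 2966.5 + 4P; collecting terms, 536 = 8P and P* = 67.
From the demand curve, Q* = 3502.5 - 4(67) = 3234.5.

P* = 67, Q* = 3234.5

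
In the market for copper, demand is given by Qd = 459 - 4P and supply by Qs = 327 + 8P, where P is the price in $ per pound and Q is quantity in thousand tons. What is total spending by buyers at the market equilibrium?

Equating demand and supply, 459 - 4P = 327 + 8P gives 12P = 132, so P* = 11.
Substitute back: Q* = 459 - 4(11) = 415.
Total spending by buyers = P* × Q* = 11 × 415 = 4565.

Total spending by buyers = 4565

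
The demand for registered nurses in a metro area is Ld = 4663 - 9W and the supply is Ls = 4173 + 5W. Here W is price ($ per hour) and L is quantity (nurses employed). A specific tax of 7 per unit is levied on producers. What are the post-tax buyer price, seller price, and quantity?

W_b = 37.5, W_s = 30.5, L = 4325.5

With a tax of 7 on producers, they supply based on the net price W_s = W_b - 7, so Ls = 4138 + 5W_b.
Set Ld = Ls: 4663 - 9W_b = 4138 + 5W_b, so 525 = 14W_b and W_b = 37.5.
So W_s = 30.5 and the quantity traded is L = 4663 - 9(37.5) = 4325.5.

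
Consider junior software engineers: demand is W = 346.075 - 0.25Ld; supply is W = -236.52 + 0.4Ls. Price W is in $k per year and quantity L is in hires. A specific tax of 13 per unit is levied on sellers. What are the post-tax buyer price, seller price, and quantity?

Rewriting in direct form: Ld = 1384.3 - 4W and Ls = 591.3 + 2.5W.
Sellers keep W_s = W_b - 13 per unit, so supply in terms of the buyer price is Ls = 558.8 + 2.5W_b.
Equate demand and the shifted supply: 1384.3 - 4W_b = 558.8 + 2.5W_b, giving 6.5W_b = 825.5, so W_b = 127.
So W_s = 114 and the quantity traded is L = 1384.3 - 4(127) = 876.3.

W_b = 127, W_s = 114, L = 876.3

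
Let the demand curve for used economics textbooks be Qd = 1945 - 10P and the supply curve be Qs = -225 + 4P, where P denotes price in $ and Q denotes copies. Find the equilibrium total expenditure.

Total expenditure = 61225

At equilibrium Qd = Qs, so 1945 - 10P = -225 + 4P; collecting terms, 2170 = 14P and P* = 155.
Then Q* = 1945 - 10(155) = 395.
Total expenditure = P* × Q* = 155 × 395 = 61225.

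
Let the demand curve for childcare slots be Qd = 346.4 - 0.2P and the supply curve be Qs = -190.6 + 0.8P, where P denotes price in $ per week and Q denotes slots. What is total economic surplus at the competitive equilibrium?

At equilibrium Qd = Qs, so 346.4 - 0.2P = -190.6 + 0.8P; collecting terms, 537 = P and P* = 537.
Plugging P* into demand: Q* = 346.4 - 0.2(537) = 239.
Demand choke price = 1732; supply choke price = 238.25. CS = ½(1732 - 537)(239) = 142802.5; PS = ½(537 - 238.25)(239) = 35700.625. Total surplus = 178503.125.

Total surplus = 178503.125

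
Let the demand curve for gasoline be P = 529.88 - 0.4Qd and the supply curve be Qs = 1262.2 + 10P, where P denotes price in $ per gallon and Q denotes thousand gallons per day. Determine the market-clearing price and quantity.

P* = 5, Q* = 1312.2

Rewriting in direct form: Qd = 1324.7 - 2.5P.
Set Qd = Qs: 1324.7 - 2.5P = 1262.2 + 10P, so 62.5 = 12.5P and P* = 5.
Substitute back: Q* = 1324.7 - 2.5(5) = 1312.2.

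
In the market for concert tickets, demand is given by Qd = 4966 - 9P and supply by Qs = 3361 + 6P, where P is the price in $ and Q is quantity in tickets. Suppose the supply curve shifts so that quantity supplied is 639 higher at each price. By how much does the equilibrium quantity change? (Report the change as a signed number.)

ΔQ = 383.4

At equilibrium Qd = Qs, so 4966 - 9P = 3361 + 6P; collecting terms, 1605 = 15P and P* = 107.
Plugging P* into demand: Q* = 4966 - 9(107) = 4003.
After the shift, supply is Qs = 4000 + 6P.
Re-solving, 15P = 966 gives P = 64.4 and Q = 4386.4.
ΔQ = 4386.4 - 4003 = 383.4.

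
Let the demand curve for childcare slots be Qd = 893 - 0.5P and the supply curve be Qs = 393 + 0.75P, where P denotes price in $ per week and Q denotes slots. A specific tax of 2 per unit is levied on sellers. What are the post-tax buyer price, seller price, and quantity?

P_b = 401.2, P_s = 399.2, Q = 692.4

The tax drives a wedge P_b - P_s = 2. Substituting P_s = P_b - 2 into supply: Qs = 391.5 + 0.75P_b.
Market clearing requires 893 - 0.5P_b = 391.5 + 0.75P_b; hence 501.5 = 1.25P_b and P_b = 401.2.
Then P_s = 401.2 - 2 = 399.2 and Q = 893 - 0.5(401.2) = 692.4.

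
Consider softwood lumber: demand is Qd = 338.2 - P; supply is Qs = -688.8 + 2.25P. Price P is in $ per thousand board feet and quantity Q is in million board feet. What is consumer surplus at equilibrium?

Consumer surplus = 246.42

Equating demand and supply, 338.2 - P = -688.8 + 2.25P gives 3.25P = 1027, so P* = 316.
Plugging P* into demand: Q* = 338.2 - 316 = 22.2.
Demand choke price (Qd = 0): P = 338.2. Consumer surplus = ½ × (338.2 - 316) × 22.2 = 246.42.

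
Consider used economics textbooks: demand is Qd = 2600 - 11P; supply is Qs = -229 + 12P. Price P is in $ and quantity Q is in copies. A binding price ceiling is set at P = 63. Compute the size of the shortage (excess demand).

Shortage = 1380

At P = 63: Qd = 1907 and Qs = 527.
Shortage = Qd - Qs = 1907 - 527 = 1380.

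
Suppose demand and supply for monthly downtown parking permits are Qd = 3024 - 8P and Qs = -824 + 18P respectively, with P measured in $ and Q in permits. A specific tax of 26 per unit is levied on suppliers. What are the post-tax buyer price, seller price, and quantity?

P_b = 166, P_s = 140, Q = 1696

The tax drives a wedge P_b - P_s = 26. Substituting P_s = P_b - 26 into supply: Qs = -1292 + 18P_b.
Set Qd = Qs: 3024 - 8P_b = -1292 + 18P_b, so 4316 = 26P_b and P_b = 166.
So P_s = 140 and the quantity traded is Q = 3024 - 8(166) = 1696.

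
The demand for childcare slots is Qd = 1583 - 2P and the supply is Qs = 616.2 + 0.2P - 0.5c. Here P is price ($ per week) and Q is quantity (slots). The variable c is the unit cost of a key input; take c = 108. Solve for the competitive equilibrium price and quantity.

P* = 464, Q* = 655

With c = 108, supply is Qs = 562.2 + 0.2P.
The market clears where 1583 - 2P = 562.2 + 0.2P. Rearranging, 2.2P = 1020.8, hence P* = 464.
Plugging P* into demand: Q* = 1583 - 2(464) = 655.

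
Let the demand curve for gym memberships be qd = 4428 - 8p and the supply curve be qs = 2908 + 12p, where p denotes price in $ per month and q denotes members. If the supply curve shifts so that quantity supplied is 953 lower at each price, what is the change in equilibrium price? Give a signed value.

Set qd = qs: 4428 - 8p = 2908 + 12p, so 1520 = 20p and p* = 76.
Then q* = 4428 - 8(76) = 3820.
After the shift, supply is qs = 1955 + 12p.
The new intersection has 2473 = 20p, i.e. p = 123.65, q = 3438.8.
Δp = 123.65 - 76 = 47.65.

Δp = 47.65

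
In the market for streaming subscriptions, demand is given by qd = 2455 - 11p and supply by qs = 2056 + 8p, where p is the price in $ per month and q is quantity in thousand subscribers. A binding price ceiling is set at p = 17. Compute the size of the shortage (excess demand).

At p = 17: qd = 2268 and qs = 2192.
Shortage = qd - qs = 2268 - 2192 = 76.

Shortage = 76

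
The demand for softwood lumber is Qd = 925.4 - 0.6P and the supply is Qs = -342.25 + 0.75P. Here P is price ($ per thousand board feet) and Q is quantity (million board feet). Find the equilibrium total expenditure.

Total expenditure = 339918

Set Qd = Qs: 925.4 - 0.6P = -342.25 + 0.75P, so 1267.65 = 1.35P and P* = 939.
Plugging P* into demand: Q* = 925.4 - 0.6(939) = 362.
Total expenditure = P* × Q* = 939 × 362 = 339918.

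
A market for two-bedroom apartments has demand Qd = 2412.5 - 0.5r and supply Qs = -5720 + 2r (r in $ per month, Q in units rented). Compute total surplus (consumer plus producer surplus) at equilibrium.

Equating demand and supply, 2412.5 - 0.5r = -5720 + 2r gives 2.5r = 8132.5, so r* = 3253.
Substitute back: Q* = 2412.5 - 0.5(3253) = 786.
Demand choke price = 4825; supply choke price = 2860. CS = ½(4825 - 3253)(786) = 617796; PS = ½(3253 - 2860)(786) = 154449. Total surplus = 772245.

Total surplus = 772245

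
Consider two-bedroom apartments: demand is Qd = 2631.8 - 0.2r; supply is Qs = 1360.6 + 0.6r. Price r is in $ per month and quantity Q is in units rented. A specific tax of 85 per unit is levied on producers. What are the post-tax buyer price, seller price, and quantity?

The tax drives a wedge r_b - r_s = 85. Substituting r_s = r_b - 85 into supply: Qs = 1309.6 + 0.6r_b.
Equate demand and the shifted supply: 2631.8 - 0.2r_b = 1309.6 + 0.6r_b, giving 0.8r_b = 1322.2, so r_b = 1652.75.
So r_s = 1567.75 and the quantity traded is Q = 2631.8 - 0.2(1652.75) = 2301.25.

r_b = 1652.75, r_s = 1567.75, Q = 2301.25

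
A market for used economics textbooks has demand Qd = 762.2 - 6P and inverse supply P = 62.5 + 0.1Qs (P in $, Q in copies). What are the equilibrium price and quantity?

Rewriting in direct form: Qs = -625 + 10P.
Equating demand and supply, 762.2 - 6P = -625 + 10P gives 16P = 1387.2, so P* = 86.7.
Then Q* = 762.2 - 6(86.7) = 242.

P* = 86.7, Q* = 242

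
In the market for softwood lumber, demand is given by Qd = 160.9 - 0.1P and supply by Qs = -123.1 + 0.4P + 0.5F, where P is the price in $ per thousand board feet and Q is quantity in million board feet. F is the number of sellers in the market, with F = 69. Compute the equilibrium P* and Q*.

P* = 499, Q* = 111

With F = 69, supply is Qs = -88.6 + 0.4P.
Set Qd = Qs: 160.9 - 0.1P = -88.6 + 0.4P, so 249.5 = 0.5P and P* = 499.
Then Q* = 160.9 - 0.1(499) = 111.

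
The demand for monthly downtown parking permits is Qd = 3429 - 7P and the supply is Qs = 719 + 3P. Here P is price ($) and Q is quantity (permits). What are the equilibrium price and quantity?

P* = 271, Q* = 1532

Set Qd = Qs: 3429 - 7P = 719 + 3P, so 2710 = 10P and P* = 271.
Then Q* = 3429 - 7(271) = 1532.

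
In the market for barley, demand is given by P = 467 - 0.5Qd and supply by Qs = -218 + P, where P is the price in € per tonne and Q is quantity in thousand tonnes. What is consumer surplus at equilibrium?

In direct form, Qd = 934 - 2P.
Equating demand and supply, 934 - 2P = -218 + P gives 3P = 1152, so P* = 384.
Then Q* = 934 - 2(384) = 166.
Demand choke price (Qd = 0): P = 934/2 = 467. Consumer surplus = ½ × (467 - 384) × 166 = 6889.

Consumer surplus = 6889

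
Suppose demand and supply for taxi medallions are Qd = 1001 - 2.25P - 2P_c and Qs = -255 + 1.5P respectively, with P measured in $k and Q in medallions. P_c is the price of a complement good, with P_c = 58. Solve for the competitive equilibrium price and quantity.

P* = 304, Q* = 201

With P_c = 58, demand is Qd = 885 - 2.25P.
Set Qd = Qs: 885 - 2.25P = -255 + 1.5P, so 1140 = 3.75P and P* = 304.
Then Q* = 885 - 2.25(304) = 201.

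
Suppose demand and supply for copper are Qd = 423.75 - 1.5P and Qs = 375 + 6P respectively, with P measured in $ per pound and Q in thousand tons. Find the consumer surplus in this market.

Consumer surplus = 57132

The market clears where 423.75 - 1.5P = 375 + 6P. Rearranging, 7.5P = 48.75, hence P* = 6.5.
Substitute back: Q* = 423.75 - 1.5(6.5) = 414.
Demand choke price (Qd = 0): P = 423.75/1.5 = 282.5. Consumer surplus = ½ × (282.5 - 6.5) × 414 = 57132.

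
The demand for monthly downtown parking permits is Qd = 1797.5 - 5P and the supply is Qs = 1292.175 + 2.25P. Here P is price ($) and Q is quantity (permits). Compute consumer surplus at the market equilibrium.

Set Qd = Qs: 1797.5 - 5P = 1292.175 + 2.25P, so 505.325 = 7.25P and P* = 69.7.
Plugging P* into demand: Q* = 1797.5 - 5(69.7) = 1449.
Demand choke price (Qd = 0): P = 1797.5/5 = 359.5. Consumer surplus = ½ × (359.5 - 69.7) × 1449 = 209960.1.

Consumer surplus = 209960.1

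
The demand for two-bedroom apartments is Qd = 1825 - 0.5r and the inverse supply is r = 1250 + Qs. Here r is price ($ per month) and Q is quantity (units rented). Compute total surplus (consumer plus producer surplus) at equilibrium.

Inverting to quantity form: Qs = -1250 + r.
Equating demand and supply, 1825 - 0.5r = -1250 + r gives 1.5r = 3075, so r* = 2050.
From the demand curve, Q* = 1825 - 0.5(2050) = 800.
Demand choke price = 3650; supply choke price = 1250. CS = ½(3650 - 2050)(800) = 640000; PS = ½(2050 - 1250)(800) = 320000. Total surplus = 960000.

Total surplus = 960000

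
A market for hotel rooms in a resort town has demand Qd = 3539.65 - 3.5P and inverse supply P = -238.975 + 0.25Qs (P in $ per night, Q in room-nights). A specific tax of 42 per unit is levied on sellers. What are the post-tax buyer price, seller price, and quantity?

P_b = 366.9, P_s = 324.9, Q = 2255.5

In direct form, Qs = 955.9 + 4P.
Sellers keep P_s = P_b - 42 per unit, so supply in terms of the buyer price is Qs = 787.9 + 4P_b.
Set Qd = Qs: 3539.65 - 3.5P_b = 787.9 + 4P_b, so 2751.75 = 7.5P_b and P_b = 366.9.
So P_s = 324.9 and the quantity traded is Q = 3539.65 - 3.5(366.9) = 2255.5.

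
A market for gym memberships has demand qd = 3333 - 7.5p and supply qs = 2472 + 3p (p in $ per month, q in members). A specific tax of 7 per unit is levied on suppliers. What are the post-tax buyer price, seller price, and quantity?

p_b = 84, p_s = 77, q = 2703

Suppliers keep p_s = p_b - 7 per unit, so supply in terms of the buyer price is qs = 2451 + 3p_b.
Market clearing requires 3333 - 7.5p_b = 2451 + 3p_b; hence 882 = 10.5p_b and p_b = 84.
Then p_s = 84 - 7 = 77 and q = 3333 - 7.5(84) = 2703.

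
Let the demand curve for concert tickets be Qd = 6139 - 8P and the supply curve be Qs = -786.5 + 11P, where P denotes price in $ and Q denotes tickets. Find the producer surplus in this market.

The market clears where 6139 - 8P = -786.5 + 11P. Rearranging, 19P = 6925.5, hence P* = 364.5.
Then Q* = 6139 - 8(364.5) = 3223.
Supply choke price (Qs = 0): P = 71.5. Producer surplus = ½ × (364.5 - 71.5) × 3223 = 472169.5.

Producer surplus = 472169.5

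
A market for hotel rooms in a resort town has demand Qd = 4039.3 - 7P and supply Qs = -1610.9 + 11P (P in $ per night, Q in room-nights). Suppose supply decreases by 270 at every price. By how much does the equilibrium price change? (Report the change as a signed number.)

Equating demand and supply, 4039.3 - 7P = -1610.9 + 11P gives 18P = 5650.2, so P* = 313.9.
Plugging P* into demand: Q* = 4039.3 - 7(313.9) = 1842.
After the shift, supply is Qs = -1880.9 + 11P.
The new intersection has 5920.2 = 18P, i.e. P = 328.9, Q = 1737.
ΔP = 328.9 - 313.9 = 15.

ΔP = 15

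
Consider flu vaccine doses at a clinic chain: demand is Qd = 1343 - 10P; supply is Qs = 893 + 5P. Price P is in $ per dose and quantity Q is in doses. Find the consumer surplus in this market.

Consumer surplus = 54392.45

Set Qd = Qs: 1343 - 10P = 893 + 5P, so 450 = 15P and P* = 30.
Plugging P* into demand: Q* = 1343 - 10(30) = 1043.
Demand choke price (Qd = 0): P = 1343/10 = 134.3. Consumer surplus = ½ × (134.3 - 30) × 1043 = 54392.45.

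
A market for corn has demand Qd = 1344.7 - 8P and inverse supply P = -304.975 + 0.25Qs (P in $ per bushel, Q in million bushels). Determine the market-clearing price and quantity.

P* = 10.4, Q* = 1261.5

In direct form, Qs = 1219.9 + 4P.
The market clears where 1344.7 - 8P = 1219.9 + 4P. Rearranging, 12P = 124.8, hence P* = 10.4.
Substitute back: Q* = 1344.7 - 8(10.4) = 1261.5.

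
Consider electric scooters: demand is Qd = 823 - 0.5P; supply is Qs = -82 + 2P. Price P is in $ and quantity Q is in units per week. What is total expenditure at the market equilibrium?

Equating demand and supply, 823 - 0.5P = -82 + 2P gives 2.5P = 905, so P* = 362.
Substitute back: Q* = 823 - 0.5(362) = 642.
Total expenditure = P* × Q* = 362 × 642 = 232404.

Total expenditure = 232404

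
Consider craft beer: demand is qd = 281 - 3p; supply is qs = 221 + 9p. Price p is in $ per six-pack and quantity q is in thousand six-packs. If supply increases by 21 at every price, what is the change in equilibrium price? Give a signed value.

Δp = -1.75

Set qd = qs: 281 - 3p = 221 + 9p, so 60 = 12p and p* = 5.
Then q* = 281 - 3(5) = 266.
After the shift, supply is qs = 242 + 9p.
The new intersection has 39 = 12p, i.e. p = 3.25, q = 271.25.
Δp = 3.25 - 5 = -1.75.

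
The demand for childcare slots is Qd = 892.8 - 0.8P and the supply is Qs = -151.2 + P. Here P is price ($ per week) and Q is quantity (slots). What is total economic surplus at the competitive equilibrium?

The market clears where 892.8 - 0.8P = -151.2 + P. Rearranging, 1.8P = 1044, hence P* = 580.
Substitute back: Q* = 892.8 - 0.8(580) = 428.8.
Demand choke price = 1116; supply choke price = 151.2. CS = ½(1116 - 580)(428.8) = 114918.4; PS = ½(580 - 151.2)(428.8) = 91934.72. Total surplus = 206853.12.

Total surplus = 206853.12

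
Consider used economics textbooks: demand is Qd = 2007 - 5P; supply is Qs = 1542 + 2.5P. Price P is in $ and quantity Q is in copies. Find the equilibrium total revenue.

Set Qd = Qs: 2007 - 5P = 1542 + 2.5P, so 465 = 7.5P and P* = 62.
Substitute back: Q* = 2007 - 5(62) = 1697.
Total revenue = P* × Q* = 62 × 1697 = 105214.

Total revenue = 105214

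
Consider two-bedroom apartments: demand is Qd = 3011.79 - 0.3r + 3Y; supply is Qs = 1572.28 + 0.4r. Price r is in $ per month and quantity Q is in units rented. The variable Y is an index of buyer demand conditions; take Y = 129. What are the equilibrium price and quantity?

With Y = 129, demand is Qd = 3398.79 - 0.3r.
The market clears where 3398.79 - 0.3r = 1572.28 + 0.4r. Rearranging, 0.7r = 1826.51, hence r* = 2609.3.
Then Q* = 3398.79 - 0.3(2609.3) = 2616.

r* = 2609.3, Q* = 2616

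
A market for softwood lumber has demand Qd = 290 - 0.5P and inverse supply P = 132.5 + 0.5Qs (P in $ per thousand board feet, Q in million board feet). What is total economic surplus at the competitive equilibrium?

Total surplus = 40051.25

In direct form, Qs = -265 + 2P.
The market clears where 290 - 0.5P = -265 + 2P. Rearranging, 2.5P = 555, hence P* = 222.
Substitute back: Q* = 290 - 0.5(222) = 179.
Demand choke price = 580; supply choke price = 132.5. CS = ½(580 - 222)(179) = 32041; PS = ½(222 - 132.5)(179) = 8010.25. Total surplus = 40051.25.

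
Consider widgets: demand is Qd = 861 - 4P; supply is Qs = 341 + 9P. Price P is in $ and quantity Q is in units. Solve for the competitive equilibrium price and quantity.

P* = 40, Q* = 701

Set Qd = Qs: 861 - 4P = 341 + 9P, so 520 = 13P and P* = 40.
From the demand curve, Q* = 861 - 4(40) = 701.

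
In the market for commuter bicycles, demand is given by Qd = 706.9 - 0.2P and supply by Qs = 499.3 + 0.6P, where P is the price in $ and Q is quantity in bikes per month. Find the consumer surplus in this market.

Consumer surplus = 1072562.5

Equating demand and supply, 706.9 - 0.2P = 499.3 + 0.6P gives 0.8P = 207.6, so P* = 259.5.
Then Q* = 706.9 - 0.2(259.5) = 655.
Demand choke price (Qd = 0): P = 706.9/0.2 = 3534.5. Consumer surplus = ½ × (3534.5 - 259.5) × 655 = 1072562.5.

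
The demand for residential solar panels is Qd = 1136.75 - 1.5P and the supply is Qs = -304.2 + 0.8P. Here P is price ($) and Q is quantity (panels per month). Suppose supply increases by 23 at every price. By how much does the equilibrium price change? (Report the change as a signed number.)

ΔP = -10

Equating demand and supply, 1136.75 - 1.5P = -304.2 + 0.8P gives 2.3P = 1440.95, so P* = 626.5.
Then Q* = 1136.75 - 1.5(626.5) = 197.
After the shift, supply is Qs = -281.2 + 0.8P.
The new intersection has 1417.95 = 2.3P, i.e. P = 616.5, Q = 212.
ΔP = 616.5 - 626.5 = -10.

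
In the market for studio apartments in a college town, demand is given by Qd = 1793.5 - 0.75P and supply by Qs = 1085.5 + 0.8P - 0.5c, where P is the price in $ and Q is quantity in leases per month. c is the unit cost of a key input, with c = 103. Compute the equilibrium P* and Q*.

P* = 490, Q* = 1426

With c = 103, supply is Qs = 1034 + 0.8P.
The market clears where 1793.5 - 0.75P = 1034 + 0.8P. Rearranging, 1.55P = 759.5, hence P* = 490.
Substitute back: Q* = 1793.5 - 0.75(490) = 1426.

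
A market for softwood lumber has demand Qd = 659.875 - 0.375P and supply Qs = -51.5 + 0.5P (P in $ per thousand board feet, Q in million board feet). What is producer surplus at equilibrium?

Producer surplus = 126025

The market clears where 659.875 - 0.375P = -51.5 + 0.5P. Rearranging, 0.875P = 711.375, hence P* = 813.
Plugging P* into demand: Q* = 659.875 - 0.375(813) = 355.
Supply choke price (Qs = 0): P = 103. Producer surplus = ½ × (813 - 103) × 355 = 126025.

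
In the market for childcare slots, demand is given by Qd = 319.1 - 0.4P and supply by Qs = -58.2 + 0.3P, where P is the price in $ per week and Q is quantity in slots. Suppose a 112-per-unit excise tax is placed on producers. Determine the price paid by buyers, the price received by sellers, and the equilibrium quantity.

The tax drives a wedge P_b - P_s = 112. Substituting P_s = P_b - 112 into supply: Qs = -91.8 + 0.3P_b.
Market clearing requires 319.1 - 0.4P_b = -91.8 + 0.3P_b; hence 410.9 = 0.7P_b and P_b = 587.
Then P_s = 587 - 112 = 475 and Q = 319.1 - 0.4(587) = 84.3.

P_b = 587, P_s = 475, Q = 84.3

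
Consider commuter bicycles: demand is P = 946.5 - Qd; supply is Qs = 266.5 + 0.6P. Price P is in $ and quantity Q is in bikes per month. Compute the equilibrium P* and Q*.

P* = 425, Q* = 521.5

In direct form, Qd = 946.5 - P.
Equating demand and supply, 946.5 - P = 266.5 + 0.6P gives 1.6P = 680, so P* = 425.
Plugging P* into demand: Q* = 946.5 - 425 = 521.5.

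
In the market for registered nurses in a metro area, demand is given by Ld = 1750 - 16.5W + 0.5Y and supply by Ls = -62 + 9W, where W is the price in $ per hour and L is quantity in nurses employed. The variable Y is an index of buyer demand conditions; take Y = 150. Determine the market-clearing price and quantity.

With Y = 150, demand is Ld = 1825 - 16.5W.
Equating demand and supply, 1825 - 16.5W = -62 + 9W gives 25.5W = 1887, so W* = 74.
Substitute back: L* = 1825 - 16.5(74) = 604.

W* = 74, L* = 604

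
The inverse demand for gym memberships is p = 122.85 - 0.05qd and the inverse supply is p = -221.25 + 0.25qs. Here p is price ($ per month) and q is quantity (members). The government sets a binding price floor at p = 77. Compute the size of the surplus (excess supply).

Inverting to quantity form: qd = 2457 - 20p and qs = 885 + 4p.
At p = 77: qd = 917 and qs = 1193.
Surplus = qs - qd = 1193 - 917 = 276.

Surplus = 276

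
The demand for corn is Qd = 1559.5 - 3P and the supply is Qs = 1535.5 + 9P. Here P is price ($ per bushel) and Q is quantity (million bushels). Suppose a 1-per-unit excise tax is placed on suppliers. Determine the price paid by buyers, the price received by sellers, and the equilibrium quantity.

P_b = 2.75, P_s = 1.75, Q = 1551.25

Suppliers keep P_s = P_b - 1 per unit, so supply in terms of the buyer price is Qs = 1526.5 + 9P_b.
Equate demand and the shifted supply: 1559.5 - 3P_b = 1526.5 + 9P_b, giving 12P_b = 33, so P_b = 2.75.
So P_s = 1.75 and the quantity traded is Q = 1559.5 - 3(2.75) = 1551.25.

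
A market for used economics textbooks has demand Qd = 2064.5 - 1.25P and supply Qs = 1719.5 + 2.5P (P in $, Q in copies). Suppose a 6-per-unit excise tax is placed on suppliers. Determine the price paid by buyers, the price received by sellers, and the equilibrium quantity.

The tax drives a wedge P_b - P_s = 6. Substituting P_s = P_b - 6 into supply: Qs = 1704.5 + 2.5P_b.
Market clearing requires 2064.5 - 1.25P_b = 1704.5 + 2.5P_b; hence 360 = 3.75P_b and P_b = 96.
So P_s = 90 and the quantity traded is Q = 2064.5 - 1.25(96) = 1944.5.

P_b = 96, P_s = 90, Q = 1944.5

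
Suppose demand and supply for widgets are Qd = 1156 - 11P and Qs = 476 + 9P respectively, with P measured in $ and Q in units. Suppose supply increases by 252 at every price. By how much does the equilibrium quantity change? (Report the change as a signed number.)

The market clears where 1156 - 11P = 476 + 9P. Rearranging, 20P = 680, hence P* = 34.
Then Q* = 1156 - 11(34) = 782.
After the shift, supply is Qs = 728 + 9P.
New equilibrium: 428 = 20P, so P = 21.4 and Q = 920.6.
ΔQ = 920.6 - 782 = 138.6.

ΔQ = 138.6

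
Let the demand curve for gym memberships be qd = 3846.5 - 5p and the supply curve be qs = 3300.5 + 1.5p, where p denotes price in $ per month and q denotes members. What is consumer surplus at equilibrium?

The market clears where 3846.5 - 5p = 3300.5 + 1.5p. Rearranging, 6.5p = 546, hence p* = 84.
Substitute back: q* = 3846.5 - 5(84) = 3426.5.
Demand choke price (qd = 0): p = 3846.5/5 = 769.3. Consumer surplus = ½ × (769.3 - 84) × 3426.5 = 1174090.225.

Consumer surplus = 1174090.225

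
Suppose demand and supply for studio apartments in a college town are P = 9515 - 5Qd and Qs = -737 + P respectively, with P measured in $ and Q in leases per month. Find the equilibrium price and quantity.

P* = 2200, Q* = 1463

Rewriting in direct form: Qd = 1903 - 0.2P.
Set Qd = Qs: 1903 - 0.2P = -737 + P, so 2640 = 1.2P and P* = 2200.
Substitute back: Q* = 1903 - 0.2(2200) = 1463.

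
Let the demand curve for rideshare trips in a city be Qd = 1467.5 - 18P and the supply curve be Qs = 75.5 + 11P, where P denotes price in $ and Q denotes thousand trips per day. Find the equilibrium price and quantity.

P* = 48, Q* = 603.5

The market clears where 1467.5 - 18P = 75.5 + 11P. Rearranging, 29P = 1392, hence P* = 48.
Then Q* = 1467.5 - 18(48) = 603.5.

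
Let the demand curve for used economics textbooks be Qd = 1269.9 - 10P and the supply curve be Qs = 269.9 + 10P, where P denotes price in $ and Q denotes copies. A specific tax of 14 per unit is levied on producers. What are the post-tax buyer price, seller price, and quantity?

P_b = 57, P_s = 43, Q = 699.9

Producers keep P_s = P_b - 14 per unit, so supply in terms of the buyer price is Qs = 129.9 + 10P_b.
Equate demand and the shifted supply: 1269.9 - 10P_b = 129.9 + 10P_b, giving 20P_b = 1140, so P_b = 57.
So P_s = 43 and the quantity traded is Q = 1269.9 - 10(57) = 699.9.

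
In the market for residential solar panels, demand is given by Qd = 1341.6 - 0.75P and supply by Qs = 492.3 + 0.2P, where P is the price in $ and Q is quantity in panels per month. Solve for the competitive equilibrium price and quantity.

P* = 894, Q* = 671.1

Equating demand and supply, 1341.6 - 0.75P = 492.3 + 0.2P gives 0.95P = 849.3, so P* = 894.
Plugging P* into demand: Q* = 1341.6 - 0.75(894) = 671.1.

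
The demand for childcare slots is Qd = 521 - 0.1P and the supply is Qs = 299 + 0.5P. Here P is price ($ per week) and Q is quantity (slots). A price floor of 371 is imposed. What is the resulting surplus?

At P = 371: Qd = 483.9 and Qs = 484.5.
Surplus = Qs - Qd = 484.5 - 483.9 = 0.6.

Surplus = 0.6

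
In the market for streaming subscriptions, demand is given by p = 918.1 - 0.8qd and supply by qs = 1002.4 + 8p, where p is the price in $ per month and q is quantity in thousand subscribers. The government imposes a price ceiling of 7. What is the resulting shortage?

Inverting to quantity form: qd = 1147.625 - 1.25p.
At p = 7: qd = 1138.875 and qs = 1058.4.
Shortage = qd - qs = 1138.875 - 1058.4 = 80.475.

Shortage = 80.475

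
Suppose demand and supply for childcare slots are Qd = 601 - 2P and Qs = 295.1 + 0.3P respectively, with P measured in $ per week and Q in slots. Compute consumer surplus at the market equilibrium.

At equilibrium Qd = Qs, so 601 - 2P = 295.1 + 0.3P; collecting terms, 305.9 = 2.3P and P* = 133.
Substitute back: Q* = 601 - 2(133) = 335.
Demand choke price (Qd = 0): P = 601/2 = 300.5. Consumer surplus = ½ × (300.5 - 133) × 335 = 28056.25.

Consumer surplus = 28056.25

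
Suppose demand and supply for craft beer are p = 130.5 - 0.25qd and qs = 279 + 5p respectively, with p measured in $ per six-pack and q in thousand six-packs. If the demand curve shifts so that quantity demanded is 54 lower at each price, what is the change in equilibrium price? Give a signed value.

In direct form, qd = 522 - 4p.
Set qd = qs: 522 - 4p = 279 + 5p, so 243 = 9p and p* = 27.
Substitute back: q* = 522 - 4(27) = 414.
After the shift, demand is qd = 468 - 4p.
The new intersection has 189 = 9p, i.e. p = 21, q = 384.
Δp = 21 - 27 = -6.

Δp = -6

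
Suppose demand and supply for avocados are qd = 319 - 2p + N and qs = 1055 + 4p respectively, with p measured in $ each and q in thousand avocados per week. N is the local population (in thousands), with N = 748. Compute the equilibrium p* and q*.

With N = 748, demand is qd = 1067 - 2p.
Set qd = qs: 1067 - 2p = 1055 + 4p, so 12 = 6p and p* = 2.
Substitute back: q* = 1067 - 2(2) = 1063.

p* = 2, q* = 1063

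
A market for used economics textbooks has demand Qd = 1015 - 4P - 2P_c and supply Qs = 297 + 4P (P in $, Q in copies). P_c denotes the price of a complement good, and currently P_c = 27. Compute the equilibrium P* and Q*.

P* = 83, Q* = 629

With P_c = 27, demand is Qd = 961 - 4P.
At equilibrium Qd = Qs, so 961 - 4P = 297 + 4P; collecting terms, 664 = 8P and P* = 83.
Plugging P* into demand: Q* = 961 - 4(83) = 629.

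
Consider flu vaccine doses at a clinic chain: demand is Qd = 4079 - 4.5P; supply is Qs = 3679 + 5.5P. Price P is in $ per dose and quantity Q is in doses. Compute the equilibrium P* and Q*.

P* = 40, Q* = 3899

The market clears where 4079 - 4.5P = 3679 + 5.5P. Rearranging, 10P = 400, hence P* = 40.
Substitute back: Q* = 4079 - 4.5(40) = 3899.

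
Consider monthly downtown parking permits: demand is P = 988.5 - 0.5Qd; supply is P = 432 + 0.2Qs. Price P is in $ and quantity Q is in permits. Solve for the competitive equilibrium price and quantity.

In direct form, Qd = 1977 - 2P and Qs = -2160 + 5P.
The market clears where 1977 - 2P = -2160 + 5P. Rearranging, 7P = 4137, hence P* = 591.
Plugging P* into demand: Q* = 1977 - 2(591) = 795.

P* = 591, Q* = 795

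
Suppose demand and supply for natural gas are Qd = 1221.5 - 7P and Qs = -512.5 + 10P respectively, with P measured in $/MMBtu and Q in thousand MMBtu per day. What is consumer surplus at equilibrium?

At equilibrium Qd = Qs, so 1221.5 - 7P = -512.5 + 10P; collecting terms, 1734 = 17P and P* = 102.
Then Q* = 1221.5 - 7(102) = 507.5.
Demand choke price (Qd = 0): P = 1221.5/7 = 174.5. Consumer surplus = ½ × (174.5 - 102) × 507.5 = 18396.875.

Consumer surplus = 18396.875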